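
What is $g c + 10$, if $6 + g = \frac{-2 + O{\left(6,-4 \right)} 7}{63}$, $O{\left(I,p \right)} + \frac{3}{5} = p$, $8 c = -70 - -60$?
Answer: $\frac{509}{28} \approx 18.179$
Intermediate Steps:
$c = - \frac{5}{4}$ ($c = \frac{-70 - -60}{8} = \frac{-70 + 60}{8} = \frac{1}{8} \left(-10\right) = - \frac{5}{4} \approx -1.25$)
$O{\left(I,p \right)} = - \frac{3}{5} + p$
$g = - \frac{229}{35}$ ($g = -6 + \frac{-2 + \left(- \frac{3}{5} - 4\right) 7}{63} = -6 + \left(-2 - \frac{161}{5}\right) \frac{1}{63} = -6 - \frac{19}{35} = - \frac{229}{35} \approx -6.5429$)
$g c + 10 = \left(- \frac{229}{35}\right) \left(- \frac{5}{4}\right) + 10 = \frac{229}{28} + 10 = \frac{509}{28}$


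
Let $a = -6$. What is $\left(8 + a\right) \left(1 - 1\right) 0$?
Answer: $0$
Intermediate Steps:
$\left(8 + a\right) \left(1 - 1\right) 0 = \left(8 - 6\right) \left(1 - 1\right) 0 = 2 \cdot 0 \cdot 0 = 2 \cdot 0 = 0$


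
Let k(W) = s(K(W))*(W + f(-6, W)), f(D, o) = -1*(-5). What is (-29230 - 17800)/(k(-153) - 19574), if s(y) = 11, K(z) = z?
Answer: 23515/10601 ≈ 2.2182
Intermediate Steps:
f(D, o) = 5
k(W) = 55 + 11*W (k(W) = 11*(W + 5) = 11*(5 + W) = 55 + 11*W)
(-29230 - 17800)/(k(-153) - 19574) = (-29230 - 17800)/((55 + 11*(-153)) - 19574) = -47030/((55 - 1683) - 19574) = -47030/(-1628 - 19574) = -47030/(-21202) = -47030*(-1/21202) = 23515/10601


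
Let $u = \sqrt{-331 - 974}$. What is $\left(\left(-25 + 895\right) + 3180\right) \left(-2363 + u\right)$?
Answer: $-9570150 + 12150 i \sqrt{145} \approx -9.5701 \cdot 10^{6} + 1.4631 \cdot 10^{5} i$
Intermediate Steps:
$u = 3 i \sqrt{145}$ ($u = \sqrt{-1305} = 3 i \sqrt{145} \approx 36.125 i$)
$\left(\left(-25 + 895\right) + 3180\right) \left(-2363 + u\right) = \left(\left(-25 + 895\right) + 3180\right) \left(-2363 + 3 i \sqrt{145}\right) = \left(870 + 3180\right) \left(-2363 + 3 i \sqrt{145}\right) = 4050 \left(-2363 + 3 i \sqrt{145}\right) = -9570150 + 12150 i \sqrt{145}$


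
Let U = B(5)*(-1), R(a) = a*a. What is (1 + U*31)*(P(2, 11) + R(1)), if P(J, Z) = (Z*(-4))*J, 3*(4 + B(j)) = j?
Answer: -6380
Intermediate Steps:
B(j) = -4 + j/3
R(a) = a**2
U = 7/3 (U = (-4 + (1/3)*5)*(-1) = (-4 + 5/3)*(-1) = -7/3*(-1) = 7/3 ≈ 2.3333)
P(J, Z) = -4*J*Z (P(J, Z) = (-4*Z)*J = -4*J*Z)
(1 + U*31)*(P(2, 11) + R(1)) = (1 + (7/3)*31)*(-4*2*11 + 1**2) = (1 + 217/3)*(-88 + 1) = (220/3)*(-87) = -6380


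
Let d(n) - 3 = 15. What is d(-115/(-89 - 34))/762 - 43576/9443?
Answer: -5505823/1199261 ≈ -4.5910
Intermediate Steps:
d(n) = 18 (d(n) = 3 + 15 = 18)
d(-115/(-89 - 34))/762 - 43576/9443 = 18/762 - 43576/9443 = 18*(1/762) - 43576*1/9443 = 3/127 - 43576/9443 = -5505823/1199261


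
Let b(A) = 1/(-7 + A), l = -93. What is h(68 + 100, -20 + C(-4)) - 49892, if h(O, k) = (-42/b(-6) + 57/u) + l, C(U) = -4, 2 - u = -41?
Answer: -2125820/43 ≈ -49438.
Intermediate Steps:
u = 43 (u = 2 - 1*(-41) = 2 + 41 = 43)
h(O, k) = 19536/43 (h(O, k) = (-42/(1/(-7 - 6)) + 57/43) - 93 = (-42/(1/(-13)) + 57*(1/43)) - 93 = (-42/(-1/13) + 57/43) - 93 = (-42*(-13) + 57/43) - 93 = (546 + 57/43) - 93 = 23535/43 - 93 = 19536/43)
h(68 + 100, -20 + C(-4)) - 49892 = 19536/43 - 49892 = -2125820/43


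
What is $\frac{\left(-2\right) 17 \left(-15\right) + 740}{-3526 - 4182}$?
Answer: $- \frac{625}{3854} \approx -0.16217$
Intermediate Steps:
$\frac{\left(-2\right) 17 \left(-15\right) + 740}{-3526 - 4182} = \frac{\left(-34\right) \left(-15\right) + 740}{-3526 - 4182} = \frac{510 + 740}{-7708} = 1250 \left(- \frac{1}{7708}\right) = - \frac{625}{3854}$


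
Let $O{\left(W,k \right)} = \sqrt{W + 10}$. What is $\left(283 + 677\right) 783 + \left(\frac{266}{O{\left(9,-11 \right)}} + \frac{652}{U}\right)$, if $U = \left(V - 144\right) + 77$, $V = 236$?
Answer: $\frac{127034572}{169} + 14 \sqrt{19} \approx 7.5175 \cdot 10^{5}$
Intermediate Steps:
$O{\left(W,k \right)} = \sqrt{10 + W}$
$U = 169$ ($U = \left(236 - 144\right) + 77 = 92 + 77 = 169$)
$\left(283 + 677\right) 783 + \left(\frac{266}{O{\left(9,-11 \right)}} + \frac{652}{U}\right) = \left(283 + 677\right) 783 + \left(\frac{266}{\sqrt{10 + 9}} + \frac{652}{169}\right) = 960 \cdot 783 + \left(\frac{266}{\sqrt{19}} + 652 \cdot \frac{1}{169}\right) = 751680 + \left(266 \frac{\sqrt{19}}{19} + \frac{652}{169}\right) = 751680 + \left(14 \sqrt{19} + \frac{652}{169}\right) = 751680 + \left(\frac{652}{169} + 14 \sqrt{19}\right) = \frac{127034572}{169} + 14 \sqrt{19}$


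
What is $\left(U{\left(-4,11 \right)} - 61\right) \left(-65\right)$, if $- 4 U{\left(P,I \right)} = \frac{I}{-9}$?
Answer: $\frac{142025}{36} \approx 3945.1$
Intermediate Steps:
$U{\left(P,I \right)} = \frac{I}{36}$ ($U{\left(P,I \right)} = - \frac{I \frac{1}{-9}}{4} = - \frac{I \left(- \frac{1}{9}\right)}{4} = - \frac{\left(- \frac{1}{9}\right) I}{4} = \frac{I}{36}$)
$\left(U{\left(-4,11 \right)} - 61\right) \left(-65\right) = \left(\frac{1}{36} \cdot 11 - 61\right) \left(-65\right) = \left(\frac{11}{36} - 61\right) \left(-65\right) = \left(- \frac{2185}{36}\right) \left(-65\right) = \frac{142025}{36}$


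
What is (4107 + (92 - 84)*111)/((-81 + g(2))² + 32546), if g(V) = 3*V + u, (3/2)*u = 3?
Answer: 333/2525 ≈ 0.13188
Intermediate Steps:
u = 2 (u = (⅔)*3 = 2)
g(V) = 2 + 3*V (g(V) = 3*V + 2 = 2 + 3*V)
(4107 + (92 - 84)*111)/((-81 + g(2))² + 32546) = (4107 + (92 - 84)*111)/((-81 + (2 + 3*2))² + 32546) = (4107 + 8*111)/((-81 + (2 + 6))² + 32546) = (4107 + 888)/((-81 + 8)² + 32546) = 4995/((-73)² + 32546) = 4995/(5329 + 32546) = 4995/37875 = 4995*(1/37875) = 333/2525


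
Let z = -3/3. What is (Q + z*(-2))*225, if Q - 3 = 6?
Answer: 2475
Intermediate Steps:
z = -1 (z = -3*1/3 = -1)
Q = 9 (Q = 3 + 6 = 9)
(Q + z*(-2))*225 = (9 - 1*(-2))*225 = (9 + 2)*225 = 11*225 = 2475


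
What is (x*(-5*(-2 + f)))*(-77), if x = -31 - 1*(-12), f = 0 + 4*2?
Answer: -43890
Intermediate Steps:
f = 8 (f = 0 + 8 = 8)
x = -19 (x = -31 + 12 = -19)
(x*(-5*(-2 + f)))*(-77) = -(-95)*(-2 + 8)*(-77) = -(-95)*6*(-77) = -19*(-30)*(-77) = 570*(-77) = -43890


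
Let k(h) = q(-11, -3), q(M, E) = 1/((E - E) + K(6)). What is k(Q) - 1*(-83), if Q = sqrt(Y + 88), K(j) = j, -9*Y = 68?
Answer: 499/6 ≈ 83.167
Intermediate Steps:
Y = -68/9 (Y = -1/9*68 = -68/9 ≈ -7.5556)
Q = 2*sqrt(181)/3 (Q = sqrt(-68/9 + 88) = sqrt(724/9) = 2*sqrt(181)/3 ≈ 8.9691)
q(M, E) = 1/6 (q(M, E) = 1/((E - E) + 6) = 1/(0 + 6) = 1/6)
k(h) = 1/6
k(Q) - 1*(-83) = 1/6 - 1*(-83) = 1/6 + 83 = 499/6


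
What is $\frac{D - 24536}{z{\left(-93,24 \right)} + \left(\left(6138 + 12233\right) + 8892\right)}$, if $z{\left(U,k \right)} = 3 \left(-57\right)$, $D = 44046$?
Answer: $\frac{9755}{13546} \approx 0.72014$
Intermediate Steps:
$z{\left(U,k \right)} = -171$
$\frac{D - 24536}{z{\left(-93,24 \right)} + \left(\left(6138 + 12233\right) + 8892\right)} = \frac{44046 - 24536}{-171 + \left(\left(6138 + 12233\right) + 8892\right)} = \frac{19510}{-171 + \left(18371 + 8892\right)} = \frac{19510}{-171 + 27263} = \frac{19510}{27092} = 19510 \cdot \frac{1}{27092} = \frac{9755}{13546}$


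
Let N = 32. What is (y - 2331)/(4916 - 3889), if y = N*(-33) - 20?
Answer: -3407/1027 ≈ -3.3174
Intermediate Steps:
y = -1076 (y = 32*(-33) - 20 = -1056 - 20 = -1076)
(y - 2331)/(4916 - 3889) = (-1076 - 2331)/(4916 - 3889) = -3407/1027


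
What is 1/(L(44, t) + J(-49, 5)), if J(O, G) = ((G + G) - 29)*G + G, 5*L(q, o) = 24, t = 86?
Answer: -5/426 ≈ -0.011737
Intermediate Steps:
L(q, o) = 24/5 (L(q, o) = (⅕)*24 = 24/5)
J(O, G) = G + G*(-29 + 2*G) (J(O, G) = (2*G - 29)*G + G = (-29 + 2*G)*G + G = G*(-29 + 2*G) + G = G + G*(-29 + 2*G))
1/(L(44, t) + J(-49, 5)) = 1/(24/5 + 2*5*(-14 + 5)) = 1/(24/5 + 2*5*(-9)) = 1/(24/5 - 90) = 1/(-426/5) = -5/426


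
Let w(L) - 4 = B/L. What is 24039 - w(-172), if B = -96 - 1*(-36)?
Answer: 1033490/43 ≈ 24035.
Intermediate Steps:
B = -60 (B = -96 + 36 = -60)
w(L) = 4 - 60/L
24039 - w(-172) = 24039 - (4 - 60/(-172)) = 24039 - (4 - 60*(-1/172)) = 24039 - (4 + 15/43) = 24039 - 1*187/43 = 24039 - 187/43 = 1033490/43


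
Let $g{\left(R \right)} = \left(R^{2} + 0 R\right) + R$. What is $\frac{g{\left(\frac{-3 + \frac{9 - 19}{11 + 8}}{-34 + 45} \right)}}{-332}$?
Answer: $\frac{4757}{7251046} \approx 0.00065604$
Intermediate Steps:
$g{\left(R \right)} = R + R^{2}$ ($g{\left(R \right)} = \left(R^{2} + 0\right) + R = R^{2} + R = R + R^{2}$)
$\frac{g{\left(\frac{-3 + \frac{9 - 19}{11 + 8}}{-34 + 45} \right)}}{-332} = \frac{\frac{-3 + \frac{9 - 19}{11 + 8}}{-34 + 45} \left(1 + \frac{-3 + \frac{9 - 19}{11 + 8}}{-34 + 45}\right)}{-332} = \frac{-3 - \frac{10}{19}}{11} \left(1 + \frac{-3 - \frac{10}{19}}{11}\right) \left(- \frac{1}{332}\right) = \left(-3 - \frac{10}{19}\right) \frac{1}{11} \left(1 + \left(-3 - \frac{10}{19}\right) \frac{1}{11}\right) \left(- \frac{1}{332}\right) = \left(- \frac{67}{19}\right) \frac{1}{11} \left(1 - \frac{67}{209}\right) \left(- \frac{1}{332}\right) = - \frac{67 \left(1 - \frac{67}{209}\right)}{209} \left(- \frac{1}{332}\right) = \left(- \frac{67}{209}\right) \frac{142}{209} \left(- \frac{1}{332}\right) = \left(- \frac{9514}{43681}\right) \left(- \frac{1}{332}\right) = \frac{4757}{7251046}$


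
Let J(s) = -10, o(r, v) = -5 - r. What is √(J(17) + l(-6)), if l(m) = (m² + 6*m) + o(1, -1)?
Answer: 4*I ≈ 4.0*I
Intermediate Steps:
l(m) = -6 + m² + 6*m (l(m) = (m² + 6*m) + (-5 - 1*1) = (m² + 6*m) + (-5 - 1) = (m² + 6*m) - 6 = -6 + m² + 6*m)
√(J(17) + l(-6)) = √(-10 + (-6 + (-6)² + 6*(-6))) = √(-10 + (-6 + 36 - 36)) = √(-10 - 6) = √(-16) = 4*I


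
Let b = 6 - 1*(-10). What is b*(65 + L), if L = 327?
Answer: 6272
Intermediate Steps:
b = 16 (b = 6 + 10 = 16)
b*(65 + L) = 16*(65 + 327) = 16*392 = 6272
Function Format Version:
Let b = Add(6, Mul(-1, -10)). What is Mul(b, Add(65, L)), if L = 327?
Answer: 6272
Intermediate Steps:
b = 16 (b = Add(6, 10) = 16)
Mul(b, Add(65, L)) = Mul(16, Add(65, 327)) = Mul(16, 392) = 6272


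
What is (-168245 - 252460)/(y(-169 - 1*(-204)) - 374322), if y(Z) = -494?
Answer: 420705/374816 ≈ 1.1224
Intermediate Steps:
(-168245 - 252460)/(y(-169 - 1*(-204)) - 374322) = (-168245 - 252460)/(-494 - 374322) = -420705/(-374816) = -420705*(-1/374816) = 420705/374816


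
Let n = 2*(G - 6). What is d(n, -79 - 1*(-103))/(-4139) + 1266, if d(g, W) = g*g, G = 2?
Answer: 5239910/4139 ≈ 1266.0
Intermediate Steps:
n = -8 (n = 2*(2 - 6) = 2*(-4) = -8)
d(g, W) = g**2
d(n, -79 - 1*(-103))/(-4139) + 1266 = (-8)**2/(-4139) + 1266 = 64*(-1/4139) + 1266 = -64/4139 + 1266 = 5239910/4139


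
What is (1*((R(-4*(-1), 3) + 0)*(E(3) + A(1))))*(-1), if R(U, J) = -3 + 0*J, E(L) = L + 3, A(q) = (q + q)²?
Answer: 30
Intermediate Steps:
A(q) = 4*q² (A(q) = (2*q)² = 4*q²)
E(L) = 3 + L
R(U, J) = -3 (R(U, J) = -3 + 0 = -3)
(1*((R(-4*(-1), 3) + 0)*(E(3) + A(1))))*(-1) = (1*((-3 + 0)*((3 + 3) + 4*1²)))*(-1) = (1*(-3*(6 + 4*1)))*(-1) = (1*(-3*(6 + 4)))*(-1) = (1*(-3*10))*(-1) = (1*(-30))*(-1) = -30*(-1) = 30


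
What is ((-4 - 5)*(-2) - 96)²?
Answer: 6084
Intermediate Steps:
((-4 - 5)*(-2) - 96)² = (-9*(-2) - 96)² = (18 - 96)² = (-78)² = 6084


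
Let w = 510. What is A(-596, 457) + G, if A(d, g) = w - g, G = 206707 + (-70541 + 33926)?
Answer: 170145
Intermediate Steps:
G = 170092 (G = 206707 - 36615 = 170092)
A(d, g) = 510 - g
A(-596, 457) + G = (510 - 1*457) + 170092 = (510 - 457) + 170092 = 53 + 170092 = 170145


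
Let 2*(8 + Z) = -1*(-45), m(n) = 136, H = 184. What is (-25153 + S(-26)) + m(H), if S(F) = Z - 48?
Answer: -50101/2 ≈ -25051.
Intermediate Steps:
Z = 29/2 (Z = -8 + (-1*(-45))/2 = -8 + (1/2)*45 = -8 + 45/2 = 29/2 ≈ 14.500)
S(F) = -67/2 (S(F) = 29/2 - 48 = -67/2)
(-25153 + S(-26)) + m(H) = (-25153 - 67/2) + 136 = -50373/2 + 136 = -50101/2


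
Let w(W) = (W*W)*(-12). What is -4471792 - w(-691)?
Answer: 1257980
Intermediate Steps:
w(W) = -12*W² (w(W) = W²*(-12) = -12*W²)
-4471792 - w(-691) = -4471792 - (-12)*(-691)² = -4471792 - (-12)*477481 = -4471792 - 1*(-5729772) = -4471792 + 5729772 = 1257980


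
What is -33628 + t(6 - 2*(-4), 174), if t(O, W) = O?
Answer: -33614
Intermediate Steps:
-33628 + t(6 - 2*(-4), 174) = -33628 + (6 - 2*(-4)) = -33628 + (6 + 8) = -33628 + 14 = -33614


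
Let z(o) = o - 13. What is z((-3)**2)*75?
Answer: -300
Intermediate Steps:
z(o) = -13 + o
z((-3)**2)*75 = (-13 + (-3)**2)*75 = (-13 + 9)*75 = -4*75 = -300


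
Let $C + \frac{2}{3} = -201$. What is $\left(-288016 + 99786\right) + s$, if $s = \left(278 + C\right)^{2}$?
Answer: $- \frac{1641629}{9} \approx -1.824 \cdot 10^{5}$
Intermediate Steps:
$C = - \frac{605}{3}$ ($C = - \frac{2}{3} - 201 = - \frac{605}{3} \approx -201.67$)
$s = \frac{52441}{9}$ ($s = \left(278 - \frac{605}{3}\right)^{2} = \left(\frac{229}{3}\right)^{2} = \frac{52441}{9} \approx 5826.8$)
$\left(-288016 + 99786\right) + s = \left(-288016 + 99786\right) + \frac{52441}{9} = -188230 + \frac{52441}{9} = - \frac{1641629}{9}$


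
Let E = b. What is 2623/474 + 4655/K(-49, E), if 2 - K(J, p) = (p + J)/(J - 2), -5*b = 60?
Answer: 112637513/19434 ≈ 5795.9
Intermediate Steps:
b = -12 (b = -⅕*60 = -12)
E = -12
K(J, p) = 2 - (J + p)/(-2 + J) (K(J, p) = 2 - (p + J)/(J - 2) = 2 - (J + p)/(-2 + J))
2623/474 + 4655/K(-49, E) = 2623/474 + 4655/(((-4 - 49 - 1*(-12))/(-2 - 49))) = 2623*(1/474) + 4655/(((-4 - 49 + 12)/(-51))) = 2623/474 + 4655/((-1/51*(-41))) = 2623/474 + 4655/(41/51) = 2623/474 + 4655*(51/41) = 2623/474 + 237405/41 = 112637513/19434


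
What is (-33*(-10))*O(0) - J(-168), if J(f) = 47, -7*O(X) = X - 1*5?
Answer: 1321/7 ≈ 188.71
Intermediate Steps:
O(X) = 5/7 - X/7 (O(X) = -(X - 1*5)/7 = -(X - 5)/7 = -(-5 + X)/7 = 5/7 - X/7)
(-33*(-10))*O(0) - J(-168) = (-33*(-10))*(5/7 - ⅐*0) - 1*47 = 330*(5/7 + 0) - 47 = 330*(5/7) - 47 = 1650/7 - 47 = 1321/7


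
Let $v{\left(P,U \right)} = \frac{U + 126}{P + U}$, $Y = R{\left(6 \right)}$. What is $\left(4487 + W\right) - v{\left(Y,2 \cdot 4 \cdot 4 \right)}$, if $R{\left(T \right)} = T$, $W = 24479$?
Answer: $\frac{550275}{19} \approx 28962.0$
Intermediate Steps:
$Y = 6$
$v{\left(P,U \right)} = \frac{126 + U}{P + U}$
$\left(4487 + W\right) - v{\left(Y,2 \cdot 4 \cdot 4 \right)} = \left(4487 + 24479\right) - \frac{126 + 2 \cdot 4 \cdot 4}{6 + 2 \cdot 4 \cdot 4} = 28966 - \frac{126 + 8 \cdot 4}{6 + 8 \cdot 4} = 28966 - \frac{126 + 32}{6 + 32} = 28966 - \frac{1}{38} \cdot 158 = 28966 - \frac{79}{19} = \frac{550275}{19}$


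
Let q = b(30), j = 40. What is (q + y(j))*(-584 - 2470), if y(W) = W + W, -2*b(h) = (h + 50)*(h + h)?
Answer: 7085280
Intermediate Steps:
b(h) = -h*(50 + h) (b(h) = -(h + 50)*(h + h)/2 = -(50 + h)*2*h/2 = -h*(50 + h))
q = -2400 (q = -1*30*(50 + 30) = -1*30*80 = -2400)
y(W) = 2*W
(q + y(j))*(-584 - 2470) = (-2400 + 2*40)*(-584 - 2470) = (-2400 + 80)*(-3054) = -2320*(-3054) = 7085280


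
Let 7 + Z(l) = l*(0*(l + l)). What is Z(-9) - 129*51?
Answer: -6586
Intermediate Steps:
Z(l) = -7 (Z(l) = -7 + l*(0*(l + l)) = -7 + l*(0*(2*l)) = -7 + l*0 = -7 + 0 = -7)
Z(-9) - 129*51 = -7 - 129*51 = -7 - 6579 = -6586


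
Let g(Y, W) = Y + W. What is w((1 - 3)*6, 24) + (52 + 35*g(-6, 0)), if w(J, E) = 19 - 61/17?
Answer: -2424/17 ≈ -142.59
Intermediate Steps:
g(Y, W) = W + Y
w(J, E) = 262/17 (w(J, E) = 19 - 61/17 = 262/17)
w((1 - 3)*6, 24) + (52 + 35*g(-6, 0)) = 262/17 + (52 + 35*(0 - 6)) = 262/17 + (52 + 35*(-6)) = 262/17 + (52 - 210) = 262/17 - 158 = -2424/17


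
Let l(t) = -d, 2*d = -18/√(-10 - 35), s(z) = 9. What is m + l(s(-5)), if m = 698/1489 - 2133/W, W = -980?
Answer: 3860077/1459220 - 3*I*√5/5 ≈ 2.6453 - 1.3416*I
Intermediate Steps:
d = 3*I*√5/5 (d = (-18/√(-10 - 35))/2 = (-18*(-I*√5/15))/2 = (-(-6)*I*√5/5)/2 = (6*I*√5/5)/2 = 3*I*√5/5 ≈ 1.3416*I)
l(t) = -3*I*√5/5
m = 3860077/1459220 (m = 698/1489 - 2133/(-980) = 698*(1/1489) - 2133*(-1/980) = 698/1489 + 2133/980 = 3860077/1459220 ≈ 2.6453)
m + l(s(-5)) = 3860077/1459220 - 3*I*√5/5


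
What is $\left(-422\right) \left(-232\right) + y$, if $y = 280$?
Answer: $98184$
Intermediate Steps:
$\left(-422\right) \left(-232\right) + y = \left(-422\right) \left(-232\right) + 280 = 97904 + 280 = 98184$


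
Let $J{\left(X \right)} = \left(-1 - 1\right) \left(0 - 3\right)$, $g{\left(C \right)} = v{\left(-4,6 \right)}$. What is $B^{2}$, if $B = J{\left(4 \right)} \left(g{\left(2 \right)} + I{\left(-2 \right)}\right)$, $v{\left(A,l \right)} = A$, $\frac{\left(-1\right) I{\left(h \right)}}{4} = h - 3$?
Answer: $9216$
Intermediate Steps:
$I{\left(h \right)} = 12 - 4 h$ ($I{\left(h \right)} = - 4 \left(h - 3\right) = - 4 \left(-3 + h\right) = 12 - 4 h$)
$g{\left(C \right)} = -4$
$J{\left(X \right)} = 6$ ($J{\left(X \right)} = \left(-2\right) \left(-3\right) = 6$)
$B = 96$ ($B = 6 \left(-4 + \left(12 - -8\right)\right) = 6 \left(-4 + \left(12 + 8\right)\right) = 6 \left(-4 + 20\right) = 6 \cdot 16 = 96$)
$B^{2} = 96^{2} = 9216$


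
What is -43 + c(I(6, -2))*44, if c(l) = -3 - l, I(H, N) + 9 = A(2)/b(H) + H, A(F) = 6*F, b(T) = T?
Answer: -131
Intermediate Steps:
I(H, N) = -9 + H + 12/H (I(H, N) = -9 + ((6*2)/H + H) = -9 + (12/H + H) = -9 + (H + 12/H) = -9 + H + 12/H)
-43 + c(I(6, -2))*44 = -43 + (-3 - (-9 + 6 + 12/6))*44 = -43 + (-3 - (-9 + 6 + 12*(⅙)))*44 = -43 + (-3 - (-9 + 6 + 2))*44 = -43 + (-3 - 1*(-1))*44 = -43 + (-3 + 1)*44 = -43 - 2*44 = -43 - 88 = -131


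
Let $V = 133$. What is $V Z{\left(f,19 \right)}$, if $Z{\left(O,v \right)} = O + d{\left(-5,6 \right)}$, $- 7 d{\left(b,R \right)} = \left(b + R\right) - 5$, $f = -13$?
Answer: $-1653$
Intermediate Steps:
$d{\left(b,R \right)} = \frac{5}{7} - \frac{R}{7} - \frac{b}{7}$ ($d{\left(b,R \right)} = - \frac{\left(b + R\right) - 5}{7} = - \frac{\left(R + b\right) - 5}{7} = - \frac{-5 + R + b}{7} = \frac{5}{7} - \frac{R}{7} - \frac{b}{7}$)
$Z{\left(O,v \right)} = \frac{4}{7} + O$ ($Z{\left(O,v \right)} = O - - \frac{4}{7} = O + \left(\frac{5}{7} - \frac{6}{7} + \frac{5}{7}\right) = O + \frac{4}{7} = \frac{4}{7} + O$)
$V Z{\left(f,19 \right)} = 133 \left(\frac{4}{7} - 13\right) = 133 \left(- \frac{87}{7}\right) = -1653$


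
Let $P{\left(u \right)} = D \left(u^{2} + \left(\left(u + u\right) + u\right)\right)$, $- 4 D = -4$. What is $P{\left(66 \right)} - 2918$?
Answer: $1636$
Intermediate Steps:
$D = 1$ ($D = \left(- \frac{1}{4}\right) \left(-4\right) = 1$)
$P{\left(u \right)} = u^{2} + 3 u$ ($P{\left(u \right)} = 1 \left(u^{2} + \left(\left(u + u\right) + u\right)\right) = 1 \left(u^{2} + \left(2 u + u\right)\right) = 1 \left(u^{2} + 3 u\right) = u^{2} + 3 u$)
$P{\left(66 \right)} - 2918 = 66 \left(3 + 66\right) - 2918 = 66 \cdot 69 - 2918 = 4554 - 2918 = 1636$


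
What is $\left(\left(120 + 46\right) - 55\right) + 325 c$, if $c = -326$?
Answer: $-105839$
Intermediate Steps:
$\left(\left(120 + 46\right) - 55\right) + 325 c = \left(\left(120 + 46\right) - 55\right) + 325 \left(-326\right) = \left(166 - 55\right) - 105950 = 111 - 105950 = -105839$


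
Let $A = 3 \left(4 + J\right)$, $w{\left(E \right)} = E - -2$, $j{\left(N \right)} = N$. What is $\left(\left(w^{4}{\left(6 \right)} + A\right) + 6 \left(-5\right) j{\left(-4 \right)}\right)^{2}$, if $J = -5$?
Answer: $17749369$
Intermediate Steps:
$w{\left(E \right)} = 2 + E$ ($w{\left(E \right)} = E + 2 = 2 + E$)
$A = -3$ ($A = 3 \left(4 - 5\right) = 3 \left(-1\right) = -3$)
$\left(\left(w^{4}{\left(6 \right)} + A\right) + 6 \left(-5\right) j{\left(-4 \right)}\right)^{2} = \left(\left(\left(2 + 6\right)^{4} - 3\right) + 6 \left(-5\right) \left(-4\right)\right)^{2} = \left(\left(8^{4} - 3\right) - -120\right)^{2} = \left(\left(4096 - 3\right) + 120\right)^{2} = \left(4093 + 120\right)^{2} = 4213^{2} = 17749369$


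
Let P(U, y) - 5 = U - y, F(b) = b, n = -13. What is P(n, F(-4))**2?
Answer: 16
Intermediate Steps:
P(U, y) = 5 + U - y (P(U, y) = 5 + (U - y) = 5 + U - y)
P(n, F(-4))**2 = (5 - 13 - 1*(-4))**2 = (5 - 13 + 4)**2 = (-4)**2 = 16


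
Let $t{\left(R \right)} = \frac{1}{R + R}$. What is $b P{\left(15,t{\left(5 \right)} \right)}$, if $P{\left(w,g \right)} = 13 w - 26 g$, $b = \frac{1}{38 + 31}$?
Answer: $\frac{962}{345} \approx 2.7884$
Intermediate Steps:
$b = \frac{1}{69} \approx 0.014493$
$t{\left(R \right)} = \frac{1}{2 R}$
$P{\left(w,g \right)} = - 26 g + 13 w$
$b P{\left(15,t{\left(5 \right)} \right)} = \frac{- 26 \frac{1}{2 \cdot 5} + 13 \cdot 15}{69} = \frac{- 26 \cdot \frac{1}{2} \cdot \frac{1}{5} + 195}{69} = \frac{\left(-26\right) \frac{1}{10} + 195}{69} = \frac{- \frac{13}{5} + 195}{69} = \frac{1}{69} \cdot \frac{962}{5} = \frac{962}{345}$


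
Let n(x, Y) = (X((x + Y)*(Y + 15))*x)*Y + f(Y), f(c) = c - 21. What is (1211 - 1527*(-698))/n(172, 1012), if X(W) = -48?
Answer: -1067057/8354081 ≈ -0.12773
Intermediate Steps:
f(c) = -21 + c
n(x, Y) = -21 + Y - 48*Y*x (n(x, Y) = (-48*x)*Y + (-21 + Y) = -48*Y*x + (-21 + Y) = -21 + Y - 48*Y*x)
(1211 - 1527*(-698))/n(172, 1012) = (1211 - 1527*(-698))/(-21 + 1012 - 48*1012*172) = (1211 + 1065846)/(-21 + 1012 - 8355072) = 1067057/(-8354081) = 1067057*(-1/8354081) = -1067057/8354081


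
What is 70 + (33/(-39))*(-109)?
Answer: 2109/13 ≈ 162.23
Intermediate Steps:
70 + (33/(-39))*(-109) = 70 + (33*(-1/39))*(-109) = 70 - 11/13*(-109) = 70 + 1199/13 = 2109/13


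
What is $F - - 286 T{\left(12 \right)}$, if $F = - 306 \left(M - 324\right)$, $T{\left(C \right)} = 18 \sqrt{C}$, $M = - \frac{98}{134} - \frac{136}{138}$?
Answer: $\frac{153590478}{1541} + 10296 \sqrt{3} \approx 1.175 \cdot 10^{5}$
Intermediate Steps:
$M = - \frac{7937}{4623}$ ($M = \left(-98\right) \frac{1}{134} - \frac{68}{69} = - \frac{49}{67} - \frac{68}{69} = - \frac{7937}{4623} \approx -1.7169$)
$F = \frac{153590478}{1541}$ ($F = - 306 \left(- \frac{7937}{4623} - 324\right) = - \frac{306 \left(-1505789\right)}{4623} = \left(-1\right) \left(- \frac{153590478}{1541}\right) = \frac{153590478}{1541} \approx 99669.0$)
$F - - 286 T{\left(12 \right)} = \frac{153590478}{1541} - - 286 \cdot 18 \sqrt{12} = \frac{153590478}{1541} - - 286 \cdot 18 \cdot 2 \sqrt{3} = \frac{153590478}{1541} - - 286 \cdot 36 \sqrt{3} = \frac{153590478}{1541} - - 10296 \sqrt{3} = \frac{153590478}{1541} + 10296 \sqrt{3}$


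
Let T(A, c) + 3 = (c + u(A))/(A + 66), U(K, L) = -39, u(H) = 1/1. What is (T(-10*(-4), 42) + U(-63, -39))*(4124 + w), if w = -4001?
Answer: -542307/106 ≈ -5116.1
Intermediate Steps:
u(H) = 1
T(A, c) = -3 + (1 + c)/(66 + A) (T(A, c) = -3 + (c + 1)/(A + 66) = -3 + (1 + c)/(66 + A))
(T(-10*(-4), 42) + U(-63, -39))*(4124 + w) = ((-197 + 42 - (-30)*(-4))/(66 - 10*(-4)) - 39)*(4124 - 4001) = ((-197 + 42 - 3*40)/(66 + 40) - 39)*123 = ((-197 + 42 - 120)/106 - 39)*123 = ((1/106)*(-275) - 39)*123 = (-275/106 - 39)*123 = -4409/106*123 = -542307/106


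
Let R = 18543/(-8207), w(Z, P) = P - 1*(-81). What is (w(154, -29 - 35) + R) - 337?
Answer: -2644783/8207 ≈ -322.26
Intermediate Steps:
w(Z, P) = 81 + P (w(Z, P) = P + 81 = 81 + P)
R = -18543/8207 (R = 18543*(-1/8207) = -18543/8207 ≈ -2.2594)
(w(154, -29 - 35) + R) - 337 = ((81 + (-29 - 35)) - 18543/8207) - 337 = ((81 - 64) - 18543/8207) - 337 = (17 - 18543/8207) - 337 = 120976/8207 - 337 = -2644783/8207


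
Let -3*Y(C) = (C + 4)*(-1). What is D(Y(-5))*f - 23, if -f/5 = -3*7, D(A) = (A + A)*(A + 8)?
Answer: -1679/3 ≈ -559.67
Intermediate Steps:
Y(C) = 4/3 + C/3 (Y(C) = -(C + 4)*(-1)/3 = -(4 + C)*(-1)/3 = -(-4 - C)/3 = 4/3 + C/3)
D(A) = 2*A*(8 + A) (D(A) = (2*A)*(8 + A) = 2*A*(8 + A))
f = 105 (f = -(-15)*7 = -5*(-21) = 105)
D(Y(-5))*f - 23 = (2*(4/3 + (⅓)*(-5))*(8 + (4/3 + (⅓)*(-5))))*105 - 23 = (2*(4/3 - 5/3)*(8 + (4/3 - 5/3)))*105 - 23 = (2*(-⅓)*(8 - ⅓))*105 - 23 = (2*(-⅓)*(23/3))*105 - 23 = -46/9*105 - 23 = -1610/3 - 23 = -1679/3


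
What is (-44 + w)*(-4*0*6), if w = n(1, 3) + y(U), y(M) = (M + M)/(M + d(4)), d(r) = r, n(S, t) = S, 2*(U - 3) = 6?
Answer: 0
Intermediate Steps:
U = 6 (U = 3 + (½)*6 = 3 + 3 = 6)
y(M) = 2*M/(4 + M) (y(M) = (M + M)/(M + 4) = (2*M)/(4 + M) = 2*M/(4 + M))
w = 11/5 (w = 1 + 2*6/(4 + 6) = 1 + 2*6/10 = 1 + 2*6*(⅒) = 1 + 6/5 = 11/5 ≈ 2.2000)
(-44 + w)*(-4*0*6) = (-44 + 11/5)*(-4*0*6) = -0*6 = -209/5*0 = 0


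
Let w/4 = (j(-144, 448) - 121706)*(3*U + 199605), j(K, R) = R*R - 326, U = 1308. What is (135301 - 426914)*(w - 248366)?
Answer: -18677196059390218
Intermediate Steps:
j(K, R) = -326 + R² (j(K, R) = R² - 326 = -326 + R²)
w = 64048133952 (w = 4*(((-326 + 448²) - 121706)*(3*1308 + 199605)) = 4*(((-326 + 200704) - 121706)*(3924 + 199605)) = 4*((200378 - 121706)*203529) = 4*(78672*203529) = 4*16012033488 = 64048133952)
(135301 - 426914)*(w - 248366) = (135301 - 426914)*(64048133952 - 248366) = -291613*64047885586 = -18677196059390218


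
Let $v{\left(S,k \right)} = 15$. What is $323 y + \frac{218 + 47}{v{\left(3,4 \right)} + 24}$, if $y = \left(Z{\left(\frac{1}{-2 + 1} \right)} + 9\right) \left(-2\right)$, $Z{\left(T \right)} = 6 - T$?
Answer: $- \frac{402839}{39} \approx -10329.0$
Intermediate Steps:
$y = -32$ ($y = \left(\left(6 - \frac{1}{-2 + 1}\right) + 9\right) \left(-2\right) = \left(\left(6 - \frac{1}{-1}\right) + 9\right) \left(-2\right) = \left(\left(6 - -1\right) + 9\right) \left(-2\right) = \left(\left(6 + 1\right) + 9\right) \left(-2\right) = \left(7 + 9\right) \left(-2\right) = 16 \left(-2\right) = -32$)
$323 y + \frac{218 + 47}{v{\left(3,4 \right)} + 24} = 323 \left(-32\right) + \frac{218 + 47}{15 + 24} = -10336 + \frac{265}{39} = - \frac{402839}{39}$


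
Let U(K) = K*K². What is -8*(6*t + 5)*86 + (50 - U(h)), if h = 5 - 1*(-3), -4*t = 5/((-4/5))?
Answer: -10352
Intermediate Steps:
t = 25/16 (t = -5/(4*((-4/5))) = -5/(4*((-4*⅕))) = -5/(4*(-⅘)) = -5*(-5)/(4*4) = -¼*(-25/4) = 25/16 ≈ 1.5625)
h = 8 (h = 5 + 3 = 8)
U(K) = K³
-8*(6*t + 5)*86 + (50 - U(h)) = -8*(6*(25/16) + 5)*86 + (50 - 1*8³) = -8*(75/8 + 5)*86 + (50 - 1*512) = -8*115/8*86 + (50 - 512) = -115*86 - 462 = -9890 - 462 = -10352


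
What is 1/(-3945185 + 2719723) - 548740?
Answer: -672460017881/1225462 ≈ -5.4874e+5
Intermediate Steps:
1/(-3945185 + 2719723) - 548740 = 1/(-1225462) - 548740 = -1/1225462 - 548740 = -672460017881/1225462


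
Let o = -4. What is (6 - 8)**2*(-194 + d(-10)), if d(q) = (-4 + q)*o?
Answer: -552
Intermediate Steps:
d(q) = 16 - 4*q (d(q) = (-4 + q)*(-4) = 16 - 4*q)
(6 - 8)**2*(-194 + d(-10)) = (6 - 8)**2*(-194 + (16 - 4*(-10))) = (-2)**2*(-194 + (16 + 40)) = 4*(-194 + 56) = 4*(-138) = -552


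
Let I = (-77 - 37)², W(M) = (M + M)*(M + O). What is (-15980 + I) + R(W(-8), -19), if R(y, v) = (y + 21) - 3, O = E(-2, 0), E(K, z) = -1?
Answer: -2822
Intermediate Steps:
O = -1
W(M) = 2*M*(-1 + M) (W(M) = (M + M)*(M - 1) = (2*M)*(-1 + M) = 2*M*(-1 + M))
R(y, v) = 18 + y (R(y, v) = (21 + y) - 3 = 18 + y)
I = 12996 (I = (-114)² = 12996)
(-15980 + I) + R(W(-8), -19) = (-15980 + 12996) + (18 + 2*(-8)*(-1 - 8)) = -2984 + (18 + 2*(-8)*(-9)) = -2984 + (18 + 144) = -2984 + 162 = -2822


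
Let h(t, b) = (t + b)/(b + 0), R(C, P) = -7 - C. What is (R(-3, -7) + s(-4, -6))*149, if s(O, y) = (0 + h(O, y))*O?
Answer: -4768/3 ≈ -1589.3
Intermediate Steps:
h(t, b) = (b + t)/b
s(O, y) = O*(O + y)/y (s(O, y) = (0 + (y + O)/y)*O = (0 + (O + y)/y)*O = ((O + y)/y)*O = O*(O + y)/y)
(R(-3, -7) + s(-4, -6))*149 = ((-7 - 1*(-3)) - 4*(-4 - 6)/(-6))*149 = ((-7 + 3) - 4*(-⅙)*(-10))*149 = (-4 - 20/3)*149 = -32/3*149 = -4768/3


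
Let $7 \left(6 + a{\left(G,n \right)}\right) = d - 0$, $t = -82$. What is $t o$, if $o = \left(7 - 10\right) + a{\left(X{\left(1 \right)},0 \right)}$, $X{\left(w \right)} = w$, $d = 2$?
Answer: $\frac{5002}{7} \approx 714.57$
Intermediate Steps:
$a{\left(G,n \right)} = - \frac{40}{7}$ ($a{\left(G,n \right)} = -6 + \frac{2 - 0}{7} = -6 + \frac{2 + 0}{7} = -6 + \frac{1}{7} \cdot 2 = -6 + \frac{2}{7} = - \frac{40}{7}$)
$o = - \frac{61}{7}$ ($o = \left(7 - 10\right) - \frac{40}{7} = -3 - \frac{40}{7} = - \frac{61}{7} \approx -8.7143$)
$t o = \left(-82\right) \left(- \frac{61}{7}\right) = \frac{5002}{7}$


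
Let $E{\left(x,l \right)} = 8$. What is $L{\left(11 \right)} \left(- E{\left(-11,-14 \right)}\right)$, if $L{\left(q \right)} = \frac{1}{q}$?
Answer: $- \frac{8}{11} \approx -0.72727$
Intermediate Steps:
$L{\left(11 \right)} \left(- E{\left(-11,-14 \right)}\right) = \frac{\left(-1\right) 8}{11} = \frac{1}{11} \left(-8\right) = - \frac{8}{11}$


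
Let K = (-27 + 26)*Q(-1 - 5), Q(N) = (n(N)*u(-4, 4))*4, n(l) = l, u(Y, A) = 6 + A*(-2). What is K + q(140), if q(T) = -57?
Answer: -105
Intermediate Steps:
u(Y, A) = 6 - 2*A
Q(N) = -8*N (Q(N) = (N*(6 - 2*4))*4 = (N*(6 - 8))*4 = (N*(-2))*4 = -2*N*4 = -8*N)
K = -48 (K = (-27 + 26)*(-8*(-1 - 5)) = -(-8)*(-6) = -1*48 = -48)
K + q(140) = -48 - 57 = -105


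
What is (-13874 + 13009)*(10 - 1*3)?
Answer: -6055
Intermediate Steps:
(-13874 + 13009)*(10 - 1*3) = -865*(10 - 3) = -865*7 = -6055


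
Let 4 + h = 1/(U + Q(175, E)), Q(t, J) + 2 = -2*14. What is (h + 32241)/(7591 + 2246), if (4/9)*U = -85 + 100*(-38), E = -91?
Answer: 1131035141/345131145 ≈ 3.2771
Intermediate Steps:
Q(t, J) = -30 (Q(t, J) = -2 - 2*14 = -2 - 28 = -30)
U = -34965/4 (U = 9*(-85 + 100*(-38))/4 = 9*(-85 - 3800)/4 = (9/4)*(-3885) = -34965/4 ≈ -8741.3)
h = -140344/35085 (h = -4 + 1/(-34965/4 - 30) = -4 + 1/(-35085/4) = -4 - 4/35085 = -140344/35085 ≈ -4.0001)
(h + 32241)/(7591 + 2246) = (-140344/35085 + 32241)/(7591 + 2246) = (1131035141/35085)/9837 = (1131035141/35085)*(1/9837) = 1131035141/345131145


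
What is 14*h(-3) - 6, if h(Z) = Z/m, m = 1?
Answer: -48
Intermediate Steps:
h(Z) = Z (h(Z) = Z/1 = Z*1 = Z)
14*h(-3) - 6 = 14*(-3) - 6 = -42 - 6 = -48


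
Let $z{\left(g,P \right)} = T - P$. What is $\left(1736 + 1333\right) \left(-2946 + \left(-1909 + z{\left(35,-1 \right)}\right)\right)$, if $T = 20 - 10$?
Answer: $-14866236$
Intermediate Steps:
$T = 10$
$z{\left(g,P \right)} = 10 - P$
$\left(1736 + 1333\right) \left(-2946 + \left(-1909 + z{\left(35,-1 \right)}\right)\right) = \left(1736 + 1333\right) \left(-2946 + \left(-1909 + \left(10 - -1\right)\right)\right) = 3069 \left(-2946 + \left(-1909 + \left(10 + 1\right)\right)\right) = 3069 \left(-2946 + \left(-1909 + 11\right)\right) = 3069 \left(-2946 - 1898\right) = 3069 \left(-4844\right) = -14866236$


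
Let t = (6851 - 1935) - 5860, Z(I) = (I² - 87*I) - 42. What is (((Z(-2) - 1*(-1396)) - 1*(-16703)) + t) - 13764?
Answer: 3527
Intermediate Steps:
Z(I) = -42 + I² - 87*I
t = -944 (t = 4916 - 5860 = -944)
(((Z(-2) - 1*(-1396)) - 1*(-16703)) + t) - 13764 = ((((-42 + (-2)² - 87*(-2)) - 1*(-1396)) - 1*(-16703)) - 944) - 13764 = ((((-42 + 4 + 174) + 1396) + 16703) - 944) - 13764 = (((136 + 1396) + 16703) - 944) - 13764 = ((1532 + 16703) - 944) - 13764 = (18235 - 944) - 13764 = 17291 - 13764 = 3527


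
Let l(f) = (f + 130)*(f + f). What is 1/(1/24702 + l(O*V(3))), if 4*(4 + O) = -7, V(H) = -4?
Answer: 24702/173852677 ≈ 0.00014209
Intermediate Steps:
O = -23/4 (O = -4 + (1/4)*(-7) = -4 - 7/4 = -23/4 ≈ -5.7500)
l(f) = 2*f*(130 + f) (l(f) = (130 + f)*(2*f) = 2*f*(130 + f))
1/(1/24702 + l(O*V(3))) = 1/(1/24702 + 2*(-23/4*(-4))*(130 - 23/4*(-4))) = 1/(1/24702 + 2*23*(130 + 23)) = 1/(1/24702 + 2*23*153) = 1/(1/24702 + 7038) = 1/(173852677/24702) = 24702/173852677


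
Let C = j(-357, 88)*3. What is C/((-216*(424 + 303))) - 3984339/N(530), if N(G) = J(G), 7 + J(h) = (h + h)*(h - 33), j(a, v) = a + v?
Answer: -208414527919/27575499672 ≈ -7.5580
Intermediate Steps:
J(h) = -7 + 2*h*(-33 + h) (J(h) = -7 + (h + h)*(h - 33) = -7 + (2*h)*(-33 + h) = -7 + 2*h*(-33 + h))
N(G) = -7 - 66*G + 2*G²
C = -807 (C = (-357 + 88)*3 = -269*3 = -807)
C/((-216*(424 + 303))) - 3984339/N(530) = -807*(-1/(216*(424 + 303))) - 3984339/(-7 - 66*530 + 2*530²) = -807/((-216*727)) - 3984339/(-7 - 34980 + 2*280900) = -807/(-157032) - 3984339/(-7 - 34980 + 561800) = -807*(-1/157032) - 3984339/526813 = 269/52344 - 3984339*1/526813 = 269/52344 - 3984339/526813 = -208414527919/27575499672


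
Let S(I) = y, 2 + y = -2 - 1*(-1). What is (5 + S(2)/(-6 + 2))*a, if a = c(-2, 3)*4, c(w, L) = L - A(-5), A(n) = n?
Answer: 184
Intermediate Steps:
c(w, L) = 5 + L (c(w, L) = L - 1*(-5) = L + 5 = 5 + L)
y = -3 (y = -2 + (-2 - 1*(-1)) = -2 + (-2 + 1) = -2 - 1 = -3)
S(I) = -3
a = 32 (a = (5 + 3)*4 = 8*4 = 32)
(5 + S(2)/(-6 + 2))*a = (5 - 3/(-6 + 2))*32 = (5 - 3/(-4))*32 = (5 - 3*(-¼))*32 = (5 + ¾)*32 = (23/4)*32 = 184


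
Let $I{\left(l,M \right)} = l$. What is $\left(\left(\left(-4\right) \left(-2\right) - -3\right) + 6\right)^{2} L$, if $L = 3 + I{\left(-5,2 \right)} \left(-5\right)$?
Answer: $8092$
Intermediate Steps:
$L = 28$ ($L = 3 - -25 = 3 + 25 = 28$)
$\left(\left(\left(-4\right) \left(-2\right) - -3\right) + 6\right)^{2} L = \left(\left(\left(-4\right) \left(-2\right) - -3\right) + 6\right)^{2} \cdot 28 = \left(\left(8 + 3\right) + 6\right)^{2} \cdot 28 = \left(11 + 6\right)^{2} \cdot 28 = 17^{2} \cdot 28 = 289 \cdot 28 = 8092$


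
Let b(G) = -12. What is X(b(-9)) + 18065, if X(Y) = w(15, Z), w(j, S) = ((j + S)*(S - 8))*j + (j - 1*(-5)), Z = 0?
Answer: 16285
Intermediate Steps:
w(j, S) = 5 + j + j*(-8 + S)*(S + j) (w(j, S) = ((S + j)*(-8 + S))*j + (j + 5) = ((-8 + S)*(S + j))*j + (5 + j) = j*(-8 + S)*(S + j) + (5 + j) = 5 + j + j*(-8 + S)*(S + j))
X(Y) = -1780 (X(Y) = 5 + 15 - 8*15² + 0*15² + 15*0² - 8*0*15 = 5 + 15 - 8*225 + 0*225 + 15*0 + 0 = 5 + 15 - 1800 + 0 + 0 + 0 = -1780)
X(b(-9)) + 18065 = -1780 + 18065 = 16285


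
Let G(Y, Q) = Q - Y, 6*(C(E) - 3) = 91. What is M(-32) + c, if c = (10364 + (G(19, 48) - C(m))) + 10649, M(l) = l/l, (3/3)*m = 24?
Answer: 126149/6 ≈ 21025.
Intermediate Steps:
m = 24
C(E) = 109/6 (C(E) = 3 + (1/6)*91 = 3 + 91/6 = 109/6)
M(l) = 1
c = 126143/6 (c = (10364 + ((48 - 1*19) - 1*109/6)) + 10649 = (10364 + ((48 - 19) - 109/6)) + 10649 = (10364 + (29 - 109/6)) + 10649 = (10364 + 65/6) + 10649 = 62249/6 + 10649 = 126143/6 ≈ 21024.)
M(-32) + c = 1 + 126143/6 = 126149/6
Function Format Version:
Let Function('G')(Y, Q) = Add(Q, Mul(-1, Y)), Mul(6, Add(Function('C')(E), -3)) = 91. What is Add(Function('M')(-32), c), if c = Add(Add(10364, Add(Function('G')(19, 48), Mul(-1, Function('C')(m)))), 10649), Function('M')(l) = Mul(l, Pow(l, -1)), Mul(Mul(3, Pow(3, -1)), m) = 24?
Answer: Rational(126149, 6) ≈ 21025.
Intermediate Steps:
m = 24
Function('C')(E) = Rational(109, 6) (Function('C')(E) = Add(3, Mul(Rational(1, 6), 91)) = Add(3, Rational(91, 6)) = Rational(109, 6))
Function('M')(l) = 1
c = Rational(126143, 6) (c = Add(Add(10364, Add(Add(48, Mul(-1, 19)), Mul(-1, Rational(109, 6)))), 10649) = Add(Add(10364, Add(Add(48, -19), Rational(-109, 6))), 10649) = Add(Add(10364, Add(29, Rational(-109, 6))), 10649) = Add(Add(10364, Rational(65, 6)), 10649) = Add(Rational(62249, 6), 10649) = Rational(126143, 6) ≈ 21024.)
Add(Function('M')(-32), c) = Add(1, Rational(126143, 6)) = Rational(126149, 6)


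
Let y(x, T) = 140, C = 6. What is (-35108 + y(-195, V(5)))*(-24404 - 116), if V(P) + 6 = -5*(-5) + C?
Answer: 857415360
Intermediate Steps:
V(P) = 25 (V(P) = -6 + (-5*(-5) + 6) = -6 + (25 + 6) = -6 + 31 = 25)
(-35108 + y(-195, V(5)))*(-24404 - 116) = (-35108 + 140)*(-24404 - 116) = -34968*(-24520) = 857415360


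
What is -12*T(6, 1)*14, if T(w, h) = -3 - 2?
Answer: 840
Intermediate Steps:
T(w, h) = -5
-12*T(6, 1)*14 = -12*(-5)*14 = 60*14 = 840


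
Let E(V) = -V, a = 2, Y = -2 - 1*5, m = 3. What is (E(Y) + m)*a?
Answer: 20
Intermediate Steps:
Y = -7 (Y = -2 - 5 = -7)
(E(Y) + m)*a = (-1*(-7) + 3)*2 = (7 + 3)*2 = 10*2 = 20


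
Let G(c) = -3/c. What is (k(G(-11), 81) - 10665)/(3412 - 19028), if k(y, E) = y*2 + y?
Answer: 58653/85888 ≈ 0.68290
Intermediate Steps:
k(y, E) = 3*y (k(y, E) = 2*y + y = 3*y)
(k(G(-11), 81) - 10665)/(3412 - 19028) = (3*(-3/(-11)) - 10665)/(3412 - 19028) = (3*(-3*(-1/11)) - 10665)/(-15616) = (3*(3/11) - 10665)*(-1/15616) = (9/11 - 10665)*(-1/15616) = -117306/11*(-1/15616) = 58653/85888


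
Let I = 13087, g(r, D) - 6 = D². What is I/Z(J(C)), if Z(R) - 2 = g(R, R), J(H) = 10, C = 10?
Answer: 13087/108 ≈ 121.18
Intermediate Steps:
g(r, D) = 6 + D²
Z(R) = 8 + R² (Z(R) = 2 + (6 + R²) = 8 + R²)
I/Z(J(C)) = 13087/(8 + 10²) = 13087/(8 + 100) = 13087/108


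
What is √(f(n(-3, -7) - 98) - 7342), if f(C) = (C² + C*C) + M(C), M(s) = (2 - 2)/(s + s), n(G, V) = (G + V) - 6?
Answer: 5*√746 ≈ 136.56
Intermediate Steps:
n(G, V) = -6 + G + V
M(s) = 0 (M(s) = 0/((2*s)) = 0*(1/(2*s)) = 0)
f(C) = 2*C² (f(C) = (C² + C*C) + 0 = (C² + C²) + 0 = 2*C² + 0 = 2*C²)
√(f(n(-3, -7) - 98) - 7342) = √(2*((-6 - 3 - 7) - 98)² - 7342) = √(2*(-16 - 98)² - 7342) = √(2*(-114)² - 7342) = √(2*12996 - 7342) = √(25992 - 7342) = √18650 = 5*√746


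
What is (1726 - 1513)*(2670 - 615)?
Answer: 437715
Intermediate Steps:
(1726 - 1513)*(2670 - 615) = 213*2055 = 437715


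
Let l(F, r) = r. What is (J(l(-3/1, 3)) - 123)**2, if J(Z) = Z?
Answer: 14400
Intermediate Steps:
(J(l(-3/1, 3)) - 123)**2 = (3 - 123)**2 = (-120)**2 = 14400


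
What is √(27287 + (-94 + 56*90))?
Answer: √32233 ≈ 179.54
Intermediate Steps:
√(27287 + (-94 + 56*90)) = √(27287 + (-94 + 5040)) = √(27287 + 4946) = √32233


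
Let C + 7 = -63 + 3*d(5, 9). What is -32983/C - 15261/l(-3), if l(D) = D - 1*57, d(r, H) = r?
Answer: 187889/220 ≈ 854.04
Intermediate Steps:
l(D) = -57 + D (l(D) = D - 57 = -57 + D)
C = -55 (C = -7 + (-63 + 3*5) = -7 + (-63 + 15) = -7 - 48 = -55)
-32983/C - 15261/l(-3) = -32983/(-55) - 15261/(-57 - 3) = -32983*(-1/55) - 15261/(-60) = 32983/55 - 15261*(-1/60) = 32983/55 + 5087/20 = 187889/220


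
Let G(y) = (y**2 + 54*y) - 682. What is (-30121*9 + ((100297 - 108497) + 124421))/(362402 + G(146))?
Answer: -38717/97730 ≈ -0.39616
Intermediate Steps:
G(y) = -682 + y**2 + 54*y
(-30121*9 + ((100297 - 108497) + 124421))/(362402 + G(146)) = (-30121*9 + ((100297 - 108497) + 124421))/(362402 + (-682 + 146**2 + 54*146)) = (-271089 + (-8200 + 124421))/(362402 + (-682 + 21316 + 7884)) = (-271089 + 116221)/(362402 + 28518) = -154868/390920 = -154868*1/390920 = -38717/97730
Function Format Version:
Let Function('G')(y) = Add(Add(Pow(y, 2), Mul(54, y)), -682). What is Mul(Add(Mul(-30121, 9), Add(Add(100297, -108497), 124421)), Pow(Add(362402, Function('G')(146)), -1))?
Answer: Rational(-38717, 97730) ≈ -0.39616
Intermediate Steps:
Function('G')(y) = Add(-682, Pow(y, 2), Mul(54, y))
Mul(Add(Mul(-30121, 9), Add(Add(100297, -108497), 124421)), Pow(Add(362402, Function('G')(146)), -1)) = Mul(Add(Mul(-30121, 9), Add(Add(100297, -108497), 124421)), Pow(Add(362402, Add(-682, Pow(146, 2), Mul(54, 146))), -1)) = Mul(Add(-271089, Add(-8200, 124421)), Pow(Add(362402, Add(-682, 21316, 7884)), -1)) = Mul(Add(-271089, 116221), Pow(Add(362402, 28518), -1)) = Mul(-154868, Pow(390920, -1)) = Mul(-154868, Rational(1, 390920)) = Rational(-38717, 97730)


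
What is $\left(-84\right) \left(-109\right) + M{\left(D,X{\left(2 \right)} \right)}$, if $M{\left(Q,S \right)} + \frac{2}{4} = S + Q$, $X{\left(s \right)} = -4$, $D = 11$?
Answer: $\frac{18325}{2} \approx 9162.5$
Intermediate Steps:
$M{\left(Q,S \right)} = - \frac{1}{2} + Q + S$ ($M{\left(Q,S \right)} = - \frac{1}{2} + \left(S + Q\right) = - \frac{1}{2} + \left(Q + S\right) = - \frac{1}{2} + Q + S$)
$\left(-84\right) \left(-109\right) + M{\left(D,X{\left(2 \right)} \right)} = \left(-84\right) \left(-109\right) - - \frac{13}{2} = 9156 + \frac{13}{2} = \frac{18325}{2}$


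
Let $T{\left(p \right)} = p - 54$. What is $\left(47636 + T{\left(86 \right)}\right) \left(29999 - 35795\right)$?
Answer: $-276283728$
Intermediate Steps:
$T{\left(p \right)} = -54 + p$ ($T{\left(p \right)} = p - 54 = -54 + p$)
$\left(47636 + T{\left(86 \right)}\right) \left(29999 - 35795\right) = \left(47636 + \left(-54 + 86\right)\right) \left(29999 - 35795\right) = \left(47636 + 32\right) \left(-5796\right) = 47668 \left(-5796\right) = -276283728$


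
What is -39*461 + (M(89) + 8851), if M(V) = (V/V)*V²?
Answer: -1207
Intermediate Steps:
M(V) = V² (M(V) = 1*V² = V²)
-39*461 + (M(89) + 8851) = -39*461 + (89² + 8851) = -17979 + (7921 + 8851) = -17979 + 16772 = -1207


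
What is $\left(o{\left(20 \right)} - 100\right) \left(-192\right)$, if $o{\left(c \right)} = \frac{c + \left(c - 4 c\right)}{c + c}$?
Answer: $19392$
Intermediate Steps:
$o{\left(c \right)} = -1$ ($o{\left(c \right)} = \frac{c - 3 c}{2 c} = - 2 c \frac{1}{2 c} = -1$)
$\left(o{\left(20 \right)} - 100\right) \left(-192\right) = \left(-1 - 100\right) \left(-192\right) = \left(-101\right) \left(-192\right) = 19392$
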